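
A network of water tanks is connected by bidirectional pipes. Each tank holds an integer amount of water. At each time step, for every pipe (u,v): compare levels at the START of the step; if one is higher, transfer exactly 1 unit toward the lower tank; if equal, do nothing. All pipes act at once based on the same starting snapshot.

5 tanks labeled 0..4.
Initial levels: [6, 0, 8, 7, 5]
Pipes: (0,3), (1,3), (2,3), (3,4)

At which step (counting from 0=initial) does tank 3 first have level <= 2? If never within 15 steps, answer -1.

Step 1: flows [3->0,3->1,2->3,3->4] -> levels [7 1 7 5 6]
Step 2: flows [0->3,3->1,2->3,4->3] -> levels [6 2 6 7 5]
Step 3: flows [3->0,3->1,3->2,3->4] -> levels [7 3 7 3 6]
Step 4: flows [0->3,1=3,2->3,4->3] -> levels [6 3 6 6 5]
Step 5: flows [0=3,3->1,2=3,3->4] -> levels [6 4 6 4 6]
Step 6: flows [0->3,1=3,2->3,4->3] -> levels [5 4 5 7 5]
Step 7: flows [3->0,3->1,3->2,3->4] -> levels [6 5 6 3 6]
Step 8: flows [0->3,1->3,2->3,4->3] -> levels [5 4 5 7 5]
  -> period-2 cycle (repeats step 6); tank 3 never drops to <=2
Tank 3 never reaches <=2 within 15 steps

Answer: -1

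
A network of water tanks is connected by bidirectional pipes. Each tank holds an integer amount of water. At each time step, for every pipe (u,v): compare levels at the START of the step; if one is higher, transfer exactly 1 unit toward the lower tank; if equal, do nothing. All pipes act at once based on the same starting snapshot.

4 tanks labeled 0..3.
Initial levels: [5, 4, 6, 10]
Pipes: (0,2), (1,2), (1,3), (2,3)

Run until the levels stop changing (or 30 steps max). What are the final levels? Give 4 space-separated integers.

Answer: 5 6 8 6

Derivation:
Step 1: flows [2->0,2->1,3->1,3->2] -> levels [6 6 5 8]
Step 2: flows [0->2,1->2,3->1,3->2] -> levels [5 6 8 6]
Step 3: flows [2->0,2->1,1=3,2->3] -> levels [6 7 5 7]
Step 4: flows [0->2,1->2,1=3,3->2] -> levels [5 6 8 6]
  -> period-2 cycle: step 4 state = step 2 state; never stabilizes
  -> state at step 30: (30-2) mod 2 = 0, same as step 2 -> [5 6 8 6]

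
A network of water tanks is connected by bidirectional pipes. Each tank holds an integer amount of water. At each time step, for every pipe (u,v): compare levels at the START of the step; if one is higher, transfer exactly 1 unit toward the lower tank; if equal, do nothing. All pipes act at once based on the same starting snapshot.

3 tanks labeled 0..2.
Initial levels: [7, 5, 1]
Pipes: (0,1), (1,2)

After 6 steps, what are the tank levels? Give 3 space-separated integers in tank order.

Answer: 4 5 4

Derivation:
Step 1: flows [0->1,1->2] -> levels [6 5 2]
Step 2: flows [0->1,1->2] -> levels [5 5 3]
Step 3: flows [0=1,1->2] -> levels [5 4 4]
Step 4: flows [0->1,1=2] -> levels [4 5 4]
Step 5: flows [1->0,1->2] -> levels [5 3 5]
Step 6: flows [0->1,2->1] -> levels [4 5 4]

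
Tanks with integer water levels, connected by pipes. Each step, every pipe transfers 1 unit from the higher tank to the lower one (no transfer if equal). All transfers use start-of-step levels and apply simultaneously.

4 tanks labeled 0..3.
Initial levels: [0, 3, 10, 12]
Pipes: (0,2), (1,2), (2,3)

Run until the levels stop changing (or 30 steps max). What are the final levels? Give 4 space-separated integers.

Answer: 6 7 5 7

Derivation:
Step 1: flows [2->0,2->1,3->2] -> levels [1 4 9 11]
Step 2: flows [2->0,2->1,3->2] -> levels [2 5 8 10]
Step 3: flows [2->0,2->1,3->2] -> levels [3 6 7 9]
Step 4: flows [2->0,2->1,3->2] -> levels [4 7 6 8]
Step 5: flows [2->0,1->2,3->2] -> levels [5 6 7 7]
Step 6: flows [2->0,2->1,2=3] -> levels [6 7 5 7]
Step 7: flows [0->2,1->2,3->2] -> levels [5 6 8 6]
Step 8: flows [2->0,2->1,2->3] -> levels [6 7 5 7]
  -> period-2 cycle: step 8 state = step 6 state; never stabilizes
  -> state at step 30: (30-6) mod 2 = 0, same as step 6 -> [6 7 5 7]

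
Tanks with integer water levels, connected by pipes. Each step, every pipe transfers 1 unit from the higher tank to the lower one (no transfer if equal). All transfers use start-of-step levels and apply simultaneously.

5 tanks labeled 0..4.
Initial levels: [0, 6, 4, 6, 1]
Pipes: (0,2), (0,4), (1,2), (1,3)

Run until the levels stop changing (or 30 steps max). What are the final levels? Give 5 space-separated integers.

Answer: 4 5 2 4 2

Derivation:
Step 1: flows [2->0,4->0,1->2,1=3] -> levels [2 5 4 6 0]
Step 2: flows [2->0,0->4,1->2,3->1] -> levels [2 5 4 5 1]
Step 3: flows [2->0,0->4,1->2,1=3] -> levels [2 4 4 5 2]
Step 4: flows [2->0,0=4,1=2,3->1] -> levels [3 5 3 4 2]
Step 5: flows [0=2,0->4,1->2,1->3] -> levels [2 3 4 5 3]
Step 6: flows [2->0,4->0,2->1,3->1] -> levels [4 5 2 4 2]
Step 7: flows [0->2,0->4,1->2,1->3] -> levels [2 3 4 5 3]
  -> period-2 cycle: step 7 state = step 5 state; never stabilizes
  -> state at step 30: (30-5) mod 2 = 1, same as step 6 -> [4 5 2 4 2]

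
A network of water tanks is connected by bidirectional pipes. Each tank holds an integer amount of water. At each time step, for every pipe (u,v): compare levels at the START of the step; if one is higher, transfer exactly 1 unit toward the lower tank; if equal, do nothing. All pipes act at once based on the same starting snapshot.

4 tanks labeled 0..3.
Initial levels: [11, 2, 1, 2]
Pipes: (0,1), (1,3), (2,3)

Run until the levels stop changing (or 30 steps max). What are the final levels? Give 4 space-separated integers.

Step 1: flows [0->1,1=3,3->2] -> levels [10 3 2 1]
Step 2: flows [0->1,1->3,2->3] -> levels [9 3 1 3]
Step 3: flows [0->1,1=3,3->2] -> levels [8 4 2 2]
Step 4: flows [0->1,1->3,2=3] -> levels [7 4 2 3]
Step 5: flows [0->1,1->3,3->2] -> levels [6 4 3 3]
Step 6: flows [0->1,1->3,2=3] -> levels [5 4 3 4]
Step 7: flows [0->1,1=3,3->2] -> levels [4 5 4 3]
Step 8: flows [1->0,1->3,2->3] -> levels [5 3 3 5]
Step 9: flows [0->1,3->1,3->2] -> levels [4 5 4 3]
  -> period-2 cycle: step 9 state = step 7 state; never stabilizes
  -> state at step 30: (30-7) mod 2 = 1, same as step 8 -> [5 3 3 5]

Answer: 5 3 3 5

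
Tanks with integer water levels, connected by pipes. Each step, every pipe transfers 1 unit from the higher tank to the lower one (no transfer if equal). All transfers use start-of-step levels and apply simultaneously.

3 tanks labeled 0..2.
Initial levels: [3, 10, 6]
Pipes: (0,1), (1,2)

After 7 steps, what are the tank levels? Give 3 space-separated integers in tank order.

Step 1: flows [1->0,1->2] -> levels [4 8 7]
Step 2: flows [1->0,1->2] -> levels [5 6 8]
Step 3: flows [1->0,2->1] -> levels [6 6 7]
Step 4: flows [0=1,2->1] -> levels [6 7 6]
Step 5: flows [1->0,1->2] -> levels [7 5 7]
Step 6: flows [0->1,2->1] -> levels [6 7 6]
  -> period-2 cycle: step 6 state = step 4 state
  -> state at step 7: (7-4) mod 2 = 1, same as step 5 -> [7 5 7]

Answer: 7 5 7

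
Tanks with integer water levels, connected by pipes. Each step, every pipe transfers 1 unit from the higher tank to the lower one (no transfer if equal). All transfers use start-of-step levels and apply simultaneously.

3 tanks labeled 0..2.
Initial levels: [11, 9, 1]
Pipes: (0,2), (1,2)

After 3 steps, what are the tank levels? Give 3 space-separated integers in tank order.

Step 1: flows [0->2,1->2] -> levels [10 8 3]
Step 2: flows [0->2,1->2] -> levels [9 7 5]
Step 3: flows [0->2,1->2] -> levels [8 6 7]

Answer: 8 6 7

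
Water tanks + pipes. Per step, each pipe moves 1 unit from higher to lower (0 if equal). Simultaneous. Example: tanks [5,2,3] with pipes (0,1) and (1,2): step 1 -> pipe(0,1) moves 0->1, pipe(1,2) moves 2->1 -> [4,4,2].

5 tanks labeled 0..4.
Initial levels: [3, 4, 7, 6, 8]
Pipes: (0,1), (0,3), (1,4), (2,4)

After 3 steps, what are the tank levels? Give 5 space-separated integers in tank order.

Answer: 6 5 6 4 7

Derivation:
Step 1: flows [1->0,3->0,4->1,4->2] -> levels [5 4 8 5 6]
Step 2: flows [0->1,0=3,4->1,2->4] -> levels [4 6 7 5 6]
Step 3: flows [1->0,3->0,1=4,2->4] -> levels [6 5 6 4 7]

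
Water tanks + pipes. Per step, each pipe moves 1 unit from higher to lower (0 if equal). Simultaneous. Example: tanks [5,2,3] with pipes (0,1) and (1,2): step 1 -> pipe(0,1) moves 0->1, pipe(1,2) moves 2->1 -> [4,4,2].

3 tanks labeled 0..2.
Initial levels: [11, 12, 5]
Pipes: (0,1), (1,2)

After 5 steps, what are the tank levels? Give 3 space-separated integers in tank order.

Step 1: flows [1->0,1->2] -> levels [12 10 6]
Step 2: flows [0->1,1->2] -> levels [11 10 7]
Step 3: flows [0->1,1->2] -> levels [10 10 8]
Step 4: flows [0=1,1->2] -> levels [10 9 9]
Step 5: flows [0->1,1=2] -> levels [9 10 9]

Answer: 9 10 9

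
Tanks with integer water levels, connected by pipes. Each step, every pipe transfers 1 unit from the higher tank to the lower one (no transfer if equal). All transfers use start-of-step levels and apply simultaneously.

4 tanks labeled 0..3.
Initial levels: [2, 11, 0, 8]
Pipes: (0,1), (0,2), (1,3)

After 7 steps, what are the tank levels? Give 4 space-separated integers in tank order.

Answer: 5 6 4 6

Derivation:
Step 1: flows [1->0,0->2,1->3] -> levels [2 9 1 9]
Step 2: flows [1->0,0->2,1=3] -> levels [2 8 2 9]
Step 3: flows [1->0,0=2,3->1] -> levels [3 8 2 8]
Step 4: flows [1->0,0->2,1=3] -> levels [3 7 3 8]
Step 5: flows [1->0,0=2,3->1] -> levels [4 7 3 7]
Step 6: flows [1->0,0->2,1=3] -> levels [4 6 4 7]
Step 7: flows [1->0,0=2,3->1] -> levels [5 6 4 6]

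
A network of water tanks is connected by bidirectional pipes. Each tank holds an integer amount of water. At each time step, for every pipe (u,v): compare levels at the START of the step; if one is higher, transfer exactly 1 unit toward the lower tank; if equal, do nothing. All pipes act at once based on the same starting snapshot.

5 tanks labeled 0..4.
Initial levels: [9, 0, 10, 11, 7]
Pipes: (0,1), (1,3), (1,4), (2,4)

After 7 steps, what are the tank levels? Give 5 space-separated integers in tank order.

Step 1: flows [0->1,3->1,4->1,2->4] -> levels [8 3 9 10 7]
Step 2: flows [0->1,3->1,4->1,2->4] -> levels [7 6 8 9 7]
Step 3: flows [0->1,3->1,4->1,2->4] -> levels [6 9 7 8 7]
Step 4: flows [1->0,1->3,1->4,2=4] -> levels [7 6 7 9 8]
Step 5: flows [0->1,3->1,4->1,4->2] -> levels [6 9 8 8 6]
Step 6: flows [1->0,1->3,1->4,2->4] -> levels [7 6 7 9 8]
  -> period-2 cycle: step 6 state = step 4 state
  -> state at step 7: (7-4) mod 2 = 1, same as step 5 -> [6 9 8 8 6]

Answer: 6 9 8 8 6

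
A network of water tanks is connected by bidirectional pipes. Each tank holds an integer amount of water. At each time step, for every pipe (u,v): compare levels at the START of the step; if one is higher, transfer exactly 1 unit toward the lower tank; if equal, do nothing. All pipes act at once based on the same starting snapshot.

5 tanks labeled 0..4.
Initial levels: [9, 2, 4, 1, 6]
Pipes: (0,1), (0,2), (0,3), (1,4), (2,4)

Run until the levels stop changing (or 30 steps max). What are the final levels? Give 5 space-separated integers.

Step 1: flows [0->1,0->2,0->3,4->1,4->2] -> levels [6 4 6 2 4]
Step 2: flows [0->1,0=2,0->3,1=4,2->4] -> levels [4 5 5 3 5]
Step 3: flows [1->0,2->0,0->3,1=4,2=4] -> levels [5 4 4 4 5]
Step 4: flows [0->1,0->2,0->3,4->1,4->2] -> levels [2 6 6 5 3]
Step 5: flows [1->0,2->0,3->0,1->4,2->4] -> levels [5 4 4 4 5]
  -> period-2 cycle: step 5 state = step 3 state; never stabilizes
  -> state at step 30: (30-3) mod 2 = 1, same as step 4 -> [2 6 6 5 3]

Answer: 2 6 6 5 3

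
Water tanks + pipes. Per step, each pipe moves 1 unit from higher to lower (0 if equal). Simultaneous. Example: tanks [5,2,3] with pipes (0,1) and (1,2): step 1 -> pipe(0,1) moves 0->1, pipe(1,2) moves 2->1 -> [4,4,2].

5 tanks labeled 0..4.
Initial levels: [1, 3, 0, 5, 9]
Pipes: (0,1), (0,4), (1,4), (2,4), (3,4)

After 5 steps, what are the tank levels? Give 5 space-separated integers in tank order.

Answer: 3 3 3 4 5

Derivation:
Step 1: flows [1->0,4->0,4->1,4->2,4->3] -> levels [3 3 1 6 5]
Step 2: flows [0=1,4->0,4->1,4->2,3->4] -> levels [4 4 2 5 3]
Step 3: flows [0=1,0->4,1->4,4->2,3->4] -> levels [3 3 3 4 5]
Step 4: flows [0=1,4->0,4->1,4->2,4->3] -> levels [4 4 4 5 1]
Step 5: flows [0=1,0->4,1->4,2->4,3->4] -> levels [3 3 3 4 5]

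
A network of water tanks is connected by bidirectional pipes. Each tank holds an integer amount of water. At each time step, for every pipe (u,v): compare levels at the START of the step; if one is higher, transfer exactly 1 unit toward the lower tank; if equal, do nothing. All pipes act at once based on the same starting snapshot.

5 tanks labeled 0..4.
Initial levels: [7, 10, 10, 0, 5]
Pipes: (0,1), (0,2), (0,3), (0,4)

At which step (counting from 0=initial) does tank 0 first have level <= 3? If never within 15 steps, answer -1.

Step 1: flows [1->0,2->0,0->3,0->4] -> levels [7 9 9 1 6]
Step 2: flows [1->0,2->0,0->3,0->4] -> levels [7 8 8 2 7]
Step 3: flows [1->0,2->0,0->3,0=4] -> levels [8 7 7 3 7]
Step 4: flows [0->1,0->2,0->3,0->4] -> levels [4 8 8 4 8]
Step 5: flows [1->0,2->0,0=3,4->0] -> levels [7 7 7 4 7]
Step 6: flows [0=1,0=2,0->3,0=4] -> levels [6 7 7 5 7]
Step 7: flows [1->0,2->0,0->3,4->0] -> levels [8 6 6 6 6]
Step 8: flows [0->1,0->2,0->3,0->4] -> levels [4 7 7 7 7]
Step 9: flows [1->0,2->0,3->0,4->0] -> levels [8 6 6 6 6]
  -> period-2 cycle (repeats step 7); tank 0 never drops to <=3
Tank 0 never reaches <=3 within 15 steps

Answer: -1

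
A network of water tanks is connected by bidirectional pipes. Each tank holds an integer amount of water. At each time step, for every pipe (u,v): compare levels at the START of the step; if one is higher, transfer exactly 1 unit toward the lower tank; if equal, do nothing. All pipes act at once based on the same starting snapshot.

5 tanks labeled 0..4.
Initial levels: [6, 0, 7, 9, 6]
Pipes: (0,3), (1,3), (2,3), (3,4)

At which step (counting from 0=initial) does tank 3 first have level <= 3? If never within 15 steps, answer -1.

Step 1: flows [3->0,3->1,3->2,3->4] -> levels [7 1 8 5 7]
Step 2: flows [0->3,3->1,2->3,4->3] -> levels [6 2 7 7 6]
Step 3: flows [3->0,3->1,2=3,3->4] -> levels [7 3 7 4 7]
Step 4: flows [0->3,3->1,2->3,4->3] -> levels [6 4 6 6 6]
Step 5: flows [0=3,3->1,2=3,3=4] -> levels [6 5 6 5 6]
Step 6: flows [0->3,1=3,2->3,4->3] -> levels [5 5 5 8 5]
Step 7: flows [3->0,3->1,3->2,3->4] -> levels [6 6 6 4 6]
Step 8: flows [0->3,1->3,2->3,4->3] -> levels [5 5 5 8 5]
  -> period-2 cycle (repeats step 6); tank 3 never drops to <=3
Tank 3 never reaches <=3 within 15 steps

Answer: -1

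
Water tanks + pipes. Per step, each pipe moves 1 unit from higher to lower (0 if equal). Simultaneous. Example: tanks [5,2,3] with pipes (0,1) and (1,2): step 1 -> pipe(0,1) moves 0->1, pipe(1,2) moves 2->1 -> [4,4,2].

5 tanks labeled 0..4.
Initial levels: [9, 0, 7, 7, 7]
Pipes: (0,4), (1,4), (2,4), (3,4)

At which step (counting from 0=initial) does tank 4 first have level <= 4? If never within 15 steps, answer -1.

Step 1: flows [0->4,4->1,2=4,3=4] -> levels [8 1 7 7 7]
Step 2: flows [0->4,4->1,2=4,3=4] -> levels [7 2 7 7 7]
Step 3: flows [0=4,4->1,2=4,3=4] -> levels [7 3 7 7 6]
Step 4: flows [0->4,4->1,2->4,3->4] -> levels [6 4 6 6 8]
Step 5: flows [4->0,4->1,4->2,4->3] -> levels [7 5 7 7 4]
Tank 4 first reaches <=4 at step 5

Answer: 5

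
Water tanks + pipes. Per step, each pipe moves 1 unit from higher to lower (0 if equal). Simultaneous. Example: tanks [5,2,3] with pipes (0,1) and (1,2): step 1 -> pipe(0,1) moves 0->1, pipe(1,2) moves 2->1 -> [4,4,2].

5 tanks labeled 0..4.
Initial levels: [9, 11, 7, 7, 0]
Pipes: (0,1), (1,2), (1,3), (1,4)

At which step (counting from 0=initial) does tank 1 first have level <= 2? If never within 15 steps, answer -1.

Answer: -1

Derivation:
Step 1: flows [1->0,1->2,1->3,1->4] -> levels [10 7 8 8 1]
Step 2: flows [0->1,2->1,3->1,1->4] -> levels [9 9 7 7 2]
Step 3: flows [0=1,1->2,1->3,1->4] -> levels [9 6 8 8 3]
Step 4: flows [0->1,2->1,3->1,1->4] -> levels [8 8 7 7 4]
Step 5: flows [0=1,1->2,1->3,1->4] -> levels [8 5 8 8 5]
Step 6: flows [0->1,2->1,3->1,1=4] -> levels [7 8 7 7 5]
Step 7: flows [1->0,1->2,1->3,1->4] -> levels [8 4 8 8 6]
Step 8: flows [0->1,2->1,3->1,4->1] -> levels [7 8 7 7 5]
  -> period-2 cycle (repeats step 6); tank 1 never drops to <=2
Tank 1 never reaches <=2 within 15 steps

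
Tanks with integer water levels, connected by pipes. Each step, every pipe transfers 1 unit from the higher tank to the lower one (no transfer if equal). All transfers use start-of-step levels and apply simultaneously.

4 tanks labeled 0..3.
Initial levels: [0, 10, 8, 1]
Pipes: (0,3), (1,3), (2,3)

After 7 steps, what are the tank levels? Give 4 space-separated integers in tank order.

Answer: 5 5 5 4

Derivation:
Step 1: flows [3->0,1->3,2->3] -> levels [1 9 7 2]
Step 2: flows [3->0,1->3,2->3] -> levels [2 8 6 3]
Step 3: flows [3->0,1->3,2->3] -> levels [3 7 5 4]
Step 4: flows [3->0,1->3,2->3] -> levels [4 6 4 5]
Step 5: flows [3->0,1->3,3->2] -> levels [5 5 5 4]
Step 6: flows [0->3,1->3,2->3] -> levels [4 4 4 7]
Step 7: flows [3->0,3->1,3->2] -> levels [5 5 5 4]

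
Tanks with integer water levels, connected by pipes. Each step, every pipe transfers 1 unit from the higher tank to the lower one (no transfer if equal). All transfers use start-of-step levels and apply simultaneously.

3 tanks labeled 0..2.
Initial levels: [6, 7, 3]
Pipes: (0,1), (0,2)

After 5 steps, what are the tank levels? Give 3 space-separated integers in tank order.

Answer: 6 5 5

Derivation:
Step 1: flows [1->0,0->2] -> levels [6 6 4]
Step 2: flows [0=1,0->2] -> levels [5 6 5]
Step 3: flows [1->0,0=2] -> levels [6 5 5]
Step 4: flows [0->1,0->2] -> levels [4 6 6]
Step 5: flows [1->0,2->0] -> levels [6 5 5]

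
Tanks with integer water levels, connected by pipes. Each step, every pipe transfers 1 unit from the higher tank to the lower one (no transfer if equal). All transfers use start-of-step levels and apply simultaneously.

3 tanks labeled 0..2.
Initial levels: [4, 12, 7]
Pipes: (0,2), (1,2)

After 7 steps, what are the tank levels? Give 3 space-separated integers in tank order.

Step 1: flows [2->0,1->2] -> levels [5 11 7]
Step 2: flows [2->0,1->2] -> levels [6 10 7]
Step 3: flows [2->0,1->2] -> levels [7 9 7]
Step 4: flows [0=2,1->2] -> levels [7 8 8]
Step 5: flows [2->0,1=2] -> levels [8 8 7]
Step 6: flows [0->2,1->2] -> levels [7 7 9]
Step 7: flows [2->0,2->1] -> levels [8 8 7]

Answer: 8 8 7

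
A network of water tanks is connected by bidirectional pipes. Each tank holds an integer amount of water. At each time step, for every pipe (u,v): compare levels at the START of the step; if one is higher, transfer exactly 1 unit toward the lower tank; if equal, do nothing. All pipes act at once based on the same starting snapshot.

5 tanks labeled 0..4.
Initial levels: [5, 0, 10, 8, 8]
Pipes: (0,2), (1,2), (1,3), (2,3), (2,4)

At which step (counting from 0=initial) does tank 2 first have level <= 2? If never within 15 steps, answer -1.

Answer: -1

Derivation:
Step 1: flows [2->0,2->1,3->1,2->3,2->4] -> levels [6 2 6 8 9]
Step 2: flows [0=2,2->1,3->1,3->2,4->2] -> levels [6 4 7 6 8]
Step 3: flows [2->0,2->1,3->1,2->3,4->2] -> levels [7 6 5 6 7]
Step 4: flows [0->2,1->2,1=3,3->2,4->2] -> levels [6 5 9 5 6]
Step 5: flows [2->0,2->1,1=3,2->3,2->4] -> levels [7 6 5 6 7]
  -> period-2 cycle (repeats step 3); tank 2 never drops to <=2
Tank 2 never reaches <=2 within 15 steps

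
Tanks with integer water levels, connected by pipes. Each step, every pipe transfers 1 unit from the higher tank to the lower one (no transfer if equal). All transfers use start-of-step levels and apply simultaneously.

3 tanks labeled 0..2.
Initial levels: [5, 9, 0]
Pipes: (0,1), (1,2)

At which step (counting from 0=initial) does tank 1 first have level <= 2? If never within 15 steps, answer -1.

Step 1: flows [1->0,1->2] -> levels [6 7 1]
Step 2: flows [1->0,1->2] -> levels [7 5 2]
Step 3: flows [0->1,1->2] -> levels [6 5 3]
Step 4: flows [0->1,1->2] -> levels [5 5 4]
Step 5: flows [0=1,1->2] -> levels [5 4 5]
Step 6: flows [0->1,2->1] -> levels [4 6 4]
Step 7: flows [1->0,1->2] -> levels [5 4 5]
  -> period-2 cycle (repeats step 5); tank 1 never drops to <=2
Tank 1 never reaches <=2 within 15 steps

Answer: -1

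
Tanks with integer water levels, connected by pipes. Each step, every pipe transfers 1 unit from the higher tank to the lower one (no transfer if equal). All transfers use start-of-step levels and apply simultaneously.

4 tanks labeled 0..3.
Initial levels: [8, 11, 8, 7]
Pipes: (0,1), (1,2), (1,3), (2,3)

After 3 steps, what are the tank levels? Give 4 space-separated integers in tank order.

Answer: 9 7 9 9

Derivation:
Step 1: flows [1->0,1->2,1->3,2->3] -> levels [9 8 8 9]
Step 2: flows [0->1,1=2,3->1,3->2] -> levels [8 10 9 7]
Step 3: flows [1->0,1->2,1->3,2->3] -> levels [9 7 9 9]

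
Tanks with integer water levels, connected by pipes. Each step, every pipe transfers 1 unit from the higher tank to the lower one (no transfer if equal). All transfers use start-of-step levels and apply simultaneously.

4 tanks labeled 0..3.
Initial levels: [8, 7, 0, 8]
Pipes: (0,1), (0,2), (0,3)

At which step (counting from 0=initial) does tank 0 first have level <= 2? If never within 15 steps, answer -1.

Step 1: flows [0->1,0->2,0=3] -> levels [6 8 1 8]
Step 2: flows [1->0,0->2,3->0] -> levels [7 7 2 7]
Step 3: flows [0=1,0->2,0=3] -> levels [6 7 3 7]
Step 4: flows [1->0,0->2,3->0] -> levels [7 6 4 6]
Step 5: flows [0->1,0->2,0->3] -> levels [4 7 5 7]
Step 6: flows [1->0,2->0,3->0] -> levels [7 6 4 6]
  -> period-2 cycle (repeats step 4); tank 0 never drops to <=2
Tank 0 never reaches <=2 within 15 steps

Answer: -1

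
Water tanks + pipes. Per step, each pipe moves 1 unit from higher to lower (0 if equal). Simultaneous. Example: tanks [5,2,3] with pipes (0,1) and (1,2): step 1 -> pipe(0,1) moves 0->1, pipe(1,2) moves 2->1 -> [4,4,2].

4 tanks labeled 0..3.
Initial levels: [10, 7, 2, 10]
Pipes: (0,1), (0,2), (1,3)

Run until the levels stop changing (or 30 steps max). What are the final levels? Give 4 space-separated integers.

Answer: 8 7 6 8

Derivation:
Step 1: flows [0->1,0->2,3->1] -> levels [8 9 3 9]
Step 2: flows [1->0,0->2,1=3] -> levels [8 8 4 9]
Step 3: flows [0=1,0->2,3->1] -> levels [7 9 5 8]
Step 4: flows [1->0,0->2,1->3] -> levels [7 7 6 9]
Step 5: flows [0=1,0->2,3->1] -> levels [6 8 7 8]
Step 6: flows [1->0,2->0,1=3] -> levels [8 7 6 8]
Step 7: flows [0->1,0->2,3->1] -> levels [6 9 7 7]
Step 8: flows [1->0,2->0,1->3] -> levels [8 7 6 8]
  -> period-2 cycle: step 8 state = step 6 state; never stabilizes
  -> state at step 30: (30-6) mod 2 = 0, same as step 6 -> [8 7 6 8]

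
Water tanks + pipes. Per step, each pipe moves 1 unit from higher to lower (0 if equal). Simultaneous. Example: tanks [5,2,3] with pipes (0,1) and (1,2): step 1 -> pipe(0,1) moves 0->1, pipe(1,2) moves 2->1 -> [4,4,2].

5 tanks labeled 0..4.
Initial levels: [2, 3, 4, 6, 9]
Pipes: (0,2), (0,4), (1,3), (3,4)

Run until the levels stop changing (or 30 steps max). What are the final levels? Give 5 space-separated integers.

Answer: 4 5 5 6 4

Derivation:
Step 1: flows [2->0,4->0,3->1,4->3] -> levels [4 4 3 6 7]
Step 2: flows [0->2,4->0,3->1,4->3] -> levels [4 5 4 6 5]
Step 3: flows [0=2,4->0,3->1,3->4] -> levels [5 6 4 4 5]
Step 4: flows [0->2,0=4,1->3,4->3] -> levels [4 5 5 6 4]
Step 5: flows [2->0,0=4,3->1,3->4] -> levels [5 6 4 4 5]
  -> period-2 cycle: step 5 state = step 3 state; never stabilizes
  -> state at step 30: (30-3) mod 2 = 1, same as step 4 -> [4 5 5 6 4]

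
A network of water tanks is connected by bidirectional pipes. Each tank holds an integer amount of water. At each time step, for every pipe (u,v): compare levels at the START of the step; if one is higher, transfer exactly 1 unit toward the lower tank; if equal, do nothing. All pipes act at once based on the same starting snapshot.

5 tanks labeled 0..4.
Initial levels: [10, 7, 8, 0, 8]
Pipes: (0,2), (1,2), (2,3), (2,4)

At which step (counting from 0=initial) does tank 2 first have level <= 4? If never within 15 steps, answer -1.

Step 1: flows [0->2,2->1,2->3,2=4] -> levels [9 8 7 1 8]
Step 2: flows [0->2,1->2,2->3,4->2] -> levels [8 7 9 2 7]
Step 3: flows [2->0,2->1,2->3,2->4] -> levels [9 8 5 3 8]
Step 4: flows [0->2,1->2,2->3,4->2] -> levels [8 7 7 4 7]
Step 5: flows [0->2,1=2,2->3,2=4] -> levels [7 7 7 5 7]
Step 6: flows [0=2,1=2,2->3,2=4] -> levels [7 7 6 6 7]
Step 7: flows [0->2,1->2,2=3,4->2] -> levels [6 6 9 6 6]
Step 8: flows [2->0,2->1,2->3,2->4] -> levels [7 7 5 7 7]
Step 9: flows [0->2,1->2,3->2,4->2] -> levels [6 6 9 6 6]
  -> period-2 cycle (repeats step 7); tank 2 never drops to <=4
Tank 2 never reaches <=4 within 15 steps

Answer: -1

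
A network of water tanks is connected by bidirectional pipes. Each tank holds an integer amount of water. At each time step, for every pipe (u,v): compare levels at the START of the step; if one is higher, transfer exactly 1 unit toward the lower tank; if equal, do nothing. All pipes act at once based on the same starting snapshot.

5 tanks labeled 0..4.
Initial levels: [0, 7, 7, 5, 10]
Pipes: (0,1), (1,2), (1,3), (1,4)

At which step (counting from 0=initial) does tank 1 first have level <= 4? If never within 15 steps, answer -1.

Step 1: flows [1->0,1=2,1->3,4->1] -> levels [1 6 7 6 9]
Step 2: flows [1->0,2->1,1=3,4->1] -> levels [2 7 6 6 8]
Step 3: flows [1->0,1->2,1->3,4->1] -> levels [3 5 7 7 7]
Step 4: flows [1->0,2->1,3->1,4->1] -> levels [4 7 6 6 6]
Step 5: flows [1->0,1->2,1->3,1->4] -> levels [5 3 7 7 7]
Tank 1 first reaches <=4 at step 5

Answer: 5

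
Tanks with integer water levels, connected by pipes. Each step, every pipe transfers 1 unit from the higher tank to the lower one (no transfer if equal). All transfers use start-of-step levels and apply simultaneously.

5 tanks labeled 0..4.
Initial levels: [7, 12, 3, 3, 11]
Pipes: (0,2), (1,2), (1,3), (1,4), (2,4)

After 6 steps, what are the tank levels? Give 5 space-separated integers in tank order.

Step 1: flows [0->2,1->2,1->3,1->4,4->2] -> levels [6 9 6 4 11]
Step 2: flows [0=2,1->2,1->3,4->1,4->2] -> levels [6 8 8 5 9]
Step 3: flows [2->0,1=2,1->3,4->1,4->2] -> levels [7 8 8 6 7]
Step 4: flows [2->0,1=2,1->3,1->4,2->4] -> levels [8 6 6 7 9]
Step 5: flows [0->2,1=2,3->1,4->1,4->2] -> levels [7 8 8 6 7]
  -> period-2 cycle: step 5 state = step 3 state
  -> state at step 6: (6-3) mod 2 = 1, same as step 4 -> [8 6 6 7 9]

Answer: 8 6 6 7 9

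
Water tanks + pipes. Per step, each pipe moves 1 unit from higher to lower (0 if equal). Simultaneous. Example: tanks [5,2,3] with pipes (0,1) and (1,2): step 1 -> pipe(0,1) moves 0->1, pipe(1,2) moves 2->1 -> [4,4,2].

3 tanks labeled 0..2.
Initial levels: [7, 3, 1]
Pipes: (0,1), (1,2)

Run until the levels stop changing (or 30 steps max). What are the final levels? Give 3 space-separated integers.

Step 1: flows [0->1,1->2] -> levels [6 3 2]
Step 2: flows [0->1,1->2] -> levels [5 3 3]
Step 3: flows [0->1,1=2] -> levels [4 4 3]
Step 4: flows [0=1,1->2] -> levels [4 3 4]
Step 5: flows [0->1,2->1] -> levels [3 5 3]
Step 6: flows [1->0,1->2] -> levels [4 3 4]
  -> period-2 cycle: step 6 state = step 4 state; never stabilizes
  -> state at step 30: (30-4) mod 2 = 0, same as step 4 -> [4 3 4]

Answer: 4 3 4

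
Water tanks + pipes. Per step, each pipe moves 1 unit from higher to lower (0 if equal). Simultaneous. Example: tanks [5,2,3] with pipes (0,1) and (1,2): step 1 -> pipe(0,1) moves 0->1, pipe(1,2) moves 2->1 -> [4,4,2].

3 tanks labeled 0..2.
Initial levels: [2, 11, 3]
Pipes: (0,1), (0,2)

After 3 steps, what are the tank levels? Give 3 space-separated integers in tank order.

Step 1: flows [1->0,2->0] -> levels [4 10 2]
Step 2: flows [1->0,0->2] -> levels [4 9 3]
Step 3: flows [1->0,0->2] -> levels [4 8 4]

Answer: 4 8 4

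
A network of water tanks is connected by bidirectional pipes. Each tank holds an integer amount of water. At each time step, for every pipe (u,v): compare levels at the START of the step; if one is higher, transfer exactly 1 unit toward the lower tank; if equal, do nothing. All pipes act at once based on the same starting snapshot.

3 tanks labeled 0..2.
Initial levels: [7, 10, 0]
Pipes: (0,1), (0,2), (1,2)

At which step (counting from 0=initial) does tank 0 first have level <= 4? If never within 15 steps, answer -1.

Answer: -1

Derivation:
Step 1: flows [1->0,0->2,1->2] -> levels [7 8 2]
Step 2: flows [1->0,0->2,1->2] -> levels [7 6 4]
Step 3: flows [0->1,0->2,1->2] -> levels [5 6 6]
Step 4: flows [1->0,2->0,1=2] -> levels [7 5 5]
Step 5: flows [0->1,0->2,1=2] -> levels [5 6 6]
  -> period-2 cycle (repeats step 3); tank 0 never drops to <=4
Tank 0 never reaches <=4 within 15 steps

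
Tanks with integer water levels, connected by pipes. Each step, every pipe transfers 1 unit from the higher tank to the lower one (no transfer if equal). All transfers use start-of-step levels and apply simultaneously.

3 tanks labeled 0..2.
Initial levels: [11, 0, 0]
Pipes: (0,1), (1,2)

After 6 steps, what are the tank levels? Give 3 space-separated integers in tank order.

Answer: 5 3 3

Derivation:
Step 1: flows [0->1,1=2] -> levels [10 1 0]
Step 2: flows [0->1,1->2] -> levels [9 1 1]
Step 3: flows [0->1,1=2] -> levels [8 2 1]
Step 4: flows [0->1,1->2] -> levels [7 2 2]
Step 5: flows [0->1,1=2] -> levels [6 3 2]
Step 6: flows [0->1,1->2] -> levels [5 3 3]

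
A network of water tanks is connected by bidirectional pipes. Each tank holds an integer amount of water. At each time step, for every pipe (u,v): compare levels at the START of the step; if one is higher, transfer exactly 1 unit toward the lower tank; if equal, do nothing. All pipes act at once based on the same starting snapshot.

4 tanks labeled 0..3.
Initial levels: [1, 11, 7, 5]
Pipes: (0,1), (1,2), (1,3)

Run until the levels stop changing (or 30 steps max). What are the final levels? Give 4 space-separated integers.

Answer: 6 4 7 7

Derivation:
Step 1: flows [1->0,1->2,1->3] -> levels [2 8 8 6]
Step 2: flows [1->0,1=2,1->3] -> levels [3 6 8 7]
Step 3: flows [1->0,2->1,3->1] -> levels [4 7 7 6]
Step 4: flows [1->0,1=2,1->3] -> levels [5 5 7 7]
Step 5: flows [0=1,2->1,3->1] -> levels [5 7 6 6]
Step 6: flows [1->0,1->2,1->3] -> levels [6 4 7 7]
Step 7: flows [0->1,2->1,3->1] -> levels [5 7 6 6]
  -> period-2 cycle: step 7 state = step 5 state; never stabilizes
  -> state at step 30: (30-5) mod 2 = 1, same as step 6 -> [6 4 7 7]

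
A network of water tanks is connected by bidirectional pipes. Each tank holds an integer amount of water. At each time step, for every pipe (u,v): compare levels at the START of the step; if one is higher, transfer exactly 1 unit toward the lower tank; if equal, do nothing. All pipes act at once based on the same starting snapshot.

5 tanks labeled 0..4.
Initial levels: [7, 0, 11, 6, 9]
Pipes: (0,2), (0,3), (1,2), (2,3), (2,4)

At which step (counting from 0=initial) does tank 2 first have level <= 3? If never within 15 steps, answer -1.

Step 1: flows [2->0,0->3,2->1,2->3,2->4] -> levels [7 1 7 8 10]
Step 2: flows [0=2,3->0,2->1,3->2,4->2] -> levels [8 2 8 6 9]
Step 3: flows [0=2,0->3,2->1,2->3,4->2] -> levels [7 3 7 8 8]
Step 4: flows [0=2,3->0,2->1,3->2,4->2] -> levels [8 4 8 6 7]
Step 5: flows [0=2,0->3,2->1,2->3,2->4] -> levels [7 5 5 8 8]
Step 6: flows [0->2,3->0,1=2,3->2,4->2] -> levels [7 5 8 6 7]
Step 7: flows [2->0,0->3,2->1,2->3,2->4] -> levels [7 6 4 8 8]
Step 8: flows [0->2,3->0,1->2,3->2,4->2] -> levels [7 5 8 6 7]
  -> period-2 cycle (repeats step 6); tank 2 never drops to <=3
Tank 2 never reaches <=3 within 15 steps

Answer: -1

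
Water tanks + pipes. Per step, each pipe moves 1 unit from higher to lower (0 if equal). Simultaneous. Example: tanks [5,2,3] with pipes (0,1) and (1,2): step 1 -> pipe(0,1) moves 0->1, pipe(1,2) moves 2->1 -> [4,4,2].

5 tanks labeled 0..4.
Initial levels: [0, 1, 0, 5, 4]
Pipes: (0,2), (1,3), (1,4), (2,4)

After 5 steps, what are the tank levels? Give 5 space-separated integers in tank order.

Step 1: flows [0=2,3->1,4->1,4->2] -> levels [0 3 1 4 2]
Step 2: flows [2->0,3->1,1->4,4->2] -> levels [1 3 1 3 2]
Step 3: flows [0=2,1=3,1->4,4->2] -> levels [1 2 2 3 2]
Step 4: flows [2->0,3->1,1=4,2=4] -> levels [2 3 1 2 2]
Step 5: flows [0->2,1->3,1->4,4->2] -> levels [1 1 3 3 2]

Answer: 1 1 3 3 2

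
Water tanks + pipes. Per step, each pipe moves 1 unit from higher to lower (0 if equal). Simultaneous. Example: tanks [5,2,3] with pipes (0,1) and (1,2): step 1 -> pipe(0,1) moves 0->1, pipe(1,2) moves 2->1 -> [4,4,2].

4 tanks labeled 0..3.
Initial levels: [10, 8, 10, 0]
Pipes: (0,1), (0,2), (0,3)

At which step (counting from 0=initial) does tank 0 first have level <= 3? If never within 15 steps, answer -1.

Answer: -1

Derivation:
Step 1: flows [0->1,0=2,0->3] -> levels [8 9 10 1]
Step 2: flows [1->0,2->0,0->3] -> levels [9 8 9 2]
Step 3: flows [0->1,0=2,0->3] -> levels [7 9 9 3]
Step 4: flows [1->0,2->0,0->3] -> levels [8 8 8 4]
Step 5: flows [0=1,0=2,0->3] -> levels [7 8 8 5]
Step 6: flows [1->0,2->0,0->3] -> levels [8 7 7 6]
Step 7: flows [0->1,0->2,0->3] -> levels [5 8 8 7]
Step 8: flows [1->0,2->0,3->0] -> levels [8 7 7 6]
  -> period-2 cycle (repeats step 6); tank 0 never drops to <=3
Tank 0 never reaches <=3 within 15 steps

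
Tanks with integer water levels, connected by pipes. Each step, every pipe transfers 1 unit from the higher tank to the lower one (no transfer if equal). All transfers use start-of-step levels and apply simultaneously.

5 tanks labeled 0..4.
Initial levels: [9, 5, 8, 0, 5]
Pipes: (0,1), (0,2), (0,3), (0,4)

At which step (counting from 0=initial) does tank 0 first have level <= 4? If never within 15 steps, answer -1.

Answer: 5

Derivation:
Step 1: flows [0->1,0->2,0->3,0->4] -> levels [5 6 9 1 6]
Step 2: flows [1->0,2->0,0->3,4->0] -> levels [7 5 8 2 5]
Step 3: flows [0->1,2->0,0->3,0->4] -> levels [5 6 7 3 6]
Step 4: flows [1->0,2->0,0->3,4->0] -> levels [7 5 6 4 5]
Step 5: flows [0->1,0->2,0->3,0->4] -> levels [3 6 7 5 6]
Tank 0 first reaches <=4 at step 5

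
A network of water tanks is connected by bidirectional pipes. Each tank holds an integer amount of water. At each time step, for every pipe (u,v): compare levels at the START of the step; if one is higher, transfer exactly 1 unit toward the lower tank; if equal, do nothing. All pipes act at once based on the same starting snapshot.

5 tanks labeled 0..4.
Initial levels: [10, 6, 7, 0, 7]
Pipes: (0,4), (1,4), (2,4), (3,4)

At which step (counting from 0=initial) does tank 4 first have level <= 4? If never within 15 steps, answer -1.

Answer: 5

Derivation:
Step 1: flows [0->4,4->1,2=4,4->3] -> levels [9 7 7 1 6]
Step 2: flows [0->4,1->4,2->4,4->3] -> levels [8 6 6 2 8]
Step 3: flows [0=4,4->1,4->2,4->3] -> levels [8 7 7 3 5]
Step 4: flows [0->4,1->4,2->4,4->3] -> levels [7 6 6 4 7]
Step 5: flows [0=4,4->1,4->2,4->3] -> levels [7 7 7 5 4]
Tank 4 first reaches <=4 at step 5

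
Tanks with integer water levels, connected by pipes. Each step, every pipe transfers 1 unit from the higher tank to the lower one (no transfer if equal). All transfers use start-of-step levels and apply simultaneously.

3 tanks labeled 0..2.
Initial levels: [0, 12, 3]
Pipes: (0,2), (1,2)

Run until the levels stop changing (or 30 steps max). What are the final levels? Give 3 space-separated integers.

Step 1: flows [2->0,1->2] -> levels [1 11 3]
Step 2: flows [2->0,1->2] -> levels [2 10 3]
Step 3: flows [2->0,1->2] -> levels [3 9 3]
Step 4: flows [0=2,1->2] -> levels [3 8 4]
Step 5: flows [2->0,1->2] -> levels [4 7 4]
Step 6: flows [0=2,1->2] -> levels [4 6 5]
Step 7: flows [2->0,1->2] -> levels [5 5 5]
Step 8: flows [0=2,1=2] -> levels [5 5 5]
  -> stable (no change)

Answer: 5 5 5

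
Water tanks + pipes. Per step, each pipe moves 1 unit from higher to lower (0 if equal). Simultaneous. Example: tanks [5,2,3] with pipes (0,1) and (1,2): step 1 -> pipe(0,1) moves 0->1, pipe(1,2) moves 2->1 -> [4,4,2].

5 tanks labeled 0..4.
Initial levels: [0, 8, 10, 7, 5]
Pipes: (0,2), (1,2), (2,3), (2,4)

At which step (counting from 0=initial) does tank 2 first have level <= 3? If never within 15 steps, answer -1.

Answer: -1

Derivation:
Step 1: flows [2->0,2->1,2->3,2->4] -> levels [1 9 6 8 6]
Step 2: flows [2->0,1->2,3->2,2=4] -> levels [2 8 7 7 6]
Step 3: flows [2->0,1->2,2=3,2->4] -> levels [3 7 6 7 7]
Step 4: flows [2->0,1->2,3->2,4->2] -> levels [4 6 8 6 6]
Step 5: flows [2->0,2->1,2->3,2->4] -> levels [5 7 4 7 7]
Step 6: flows [0->2,1->2,3->2,4->2] -> levels [4 6 8 6 6]
  -> period-2 cycle (repeats step 4); tank 2 never drops to <=3
Tank 2 never reaches <=3 within 15 steps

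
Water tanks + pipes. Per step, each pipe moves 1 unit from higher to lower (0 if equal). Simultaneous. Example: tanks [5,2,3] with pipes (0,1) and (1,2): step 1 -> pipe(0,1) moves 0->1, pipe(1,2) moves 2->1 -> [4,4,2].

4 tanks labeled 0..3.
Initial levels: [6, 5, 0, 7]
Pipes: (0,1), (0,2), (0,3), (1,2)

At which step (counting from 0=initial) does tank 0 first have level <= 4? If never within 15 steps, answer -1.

Step 1: flows [0->1,0->2,3->0,1->2] -> levels [5 5 2 6]
Step 2: flows [0=1,0->2,3->0,1->2] -> levels [5 4 4 5]
Step 3: flows [0->1,0->2,0=3,1=2] -> levels [3 5 5 5]
Tank 0 first reaches <=4 at step 3

Answer: 3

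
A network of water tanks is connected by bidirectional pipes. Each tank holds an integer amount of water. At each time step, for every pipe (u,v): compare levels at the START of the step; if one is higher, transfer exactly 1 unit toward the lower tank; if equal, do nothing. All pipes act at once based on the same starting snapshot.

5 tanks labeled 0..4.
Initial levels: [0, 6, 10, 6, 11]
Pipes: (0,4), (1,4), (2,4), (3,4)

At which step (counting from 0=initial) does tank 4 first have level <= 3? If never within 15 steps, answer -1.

Answer: -1

Derivation:
Step 1: flows [4->0,4->1,4->2,4->3] -> levels [1 7 11 7 7]
Step 2: flows [4->0,1=4,2->4,3=4] -> levels [2 7 10 7 7]
Step 3: flows [4->0,1=4,2->4,3=4] -> levels [3 7 9 7 7]
Step 4: flows [4->0,1=4,2->4,3=4] -> levels [4 7 8 7 7]
Step 5: flows [4->0,1=4,2->4,3=4] -> levels [5 7 7 7 7]
Step 6: flows [4->0,1=4,2=4,3=4] -> levels [6 7 7 7 6]
Step 7: flows [0=4,1->4,2->4,3->4] -> levels [6 6 6 6 9]
Step 8: flows [4->0,4->1,4->2,4->3] -> levels [7 7 7 7 5]
Step 9: flows [0->4,1->4,2->4,3->4] -> levels [6 6 6 6 9]
  -> period-2 cycle (repeats step 7); tank 4 never drops to <=3
Tank 4 never reaches <=3 within 15 steps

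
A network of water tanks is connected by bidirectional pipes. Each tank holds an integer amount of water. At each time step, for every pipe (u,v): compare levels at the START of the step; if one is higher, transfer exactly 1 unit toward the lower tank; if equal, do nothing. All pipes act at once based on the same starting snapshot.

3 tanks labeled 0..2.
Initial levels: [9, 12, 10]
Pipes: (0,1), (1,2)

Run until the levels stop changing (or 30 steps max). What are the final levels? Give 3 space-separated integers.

Step 1: flows [1->0,1->2] -> levels [10 10 11]
Step 2: flows [0=1,2->1] -> levels [10 11 10]
Step 3: flows [1->0,1->2] -> levels [11 9 11]
Step 4: flows [0->1,2->1] -> levels [10 11 10]
  -> period-2 cycle: step 4 state = step 2 state; never stabilizes
  -> state at step 30: (30-2) mod 2 = 0, same as step 2 -> [10 11 10]

Answer: 10 11 10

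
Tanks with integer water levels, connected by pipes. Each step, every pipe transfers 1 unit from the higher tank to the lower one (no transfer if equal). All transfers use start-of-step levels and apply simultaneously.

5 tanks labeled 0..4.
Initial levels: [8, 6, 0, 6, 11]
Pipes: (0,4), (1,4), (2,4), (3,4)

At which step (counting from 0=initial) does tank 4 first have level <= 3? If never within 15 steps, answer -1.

Step 1: flows [4->0,4->1,4->2,4->3] -> levels [9 7 1 7 7]
Step 2: flows [0->4,1=4,4->2,3=4] -> levels [8 7 2 7 7]
Step 3: flows [0->4,1=4,4->2,3=4] -> levels [7 7 3 7 7]
Step 4: flows [0=4,1=4,4->2,3=4] -> levels [7 7 4 7 6]
Step 5: flows [0->4,1->4,4->2,3->4] -> levels [6 6 5 6 8]
Step 6: flows [4->0,4->1,4->2,4->3] -> levels [7 7 6 7 4]
Step 7: flows [0->4,1->4,2->4,3->4] -> levels [6 6 5 6 8]
  -> period-2 cycle (repeats step 5); tank 4 never drops to <=3
Tank 4 never reaches <=3 within 15 steps

Answer: -1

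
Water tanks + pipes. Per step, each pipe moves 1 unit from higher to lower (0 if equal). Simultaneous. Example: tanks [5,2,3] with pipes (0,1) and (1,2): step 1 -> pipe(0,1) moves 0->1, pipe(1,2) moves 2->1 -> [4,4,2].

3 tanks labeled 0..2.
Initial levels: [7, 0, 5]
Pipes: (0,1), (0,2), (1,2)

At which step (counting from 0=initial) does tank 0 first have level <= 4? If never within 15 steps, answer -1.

Step 1: flows [0->1,0->2,2->1] -> levels [5 2 5]
Step 2: flows [0->1,0=2,2->1] -> levels [4 4 4]
Tank 0 first reaches <=4 at step 2

Answer: 2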